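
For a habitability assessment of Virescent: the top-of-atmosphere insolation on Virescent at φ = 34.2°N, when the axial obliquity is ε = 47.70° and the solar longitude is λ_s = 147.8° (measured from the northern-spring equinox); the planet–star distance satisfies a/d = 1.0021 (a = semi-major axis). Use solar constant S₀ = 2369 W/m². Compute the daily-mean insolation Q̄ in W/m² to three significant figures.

Q̄ ≈ 864 W/m²

Solar declination: sin δ = sin ε · sin λ_s = sin 47.70° × sin 147.8° = 0.39413, so δ = +23.212°.
cos H₀ = −tan(+34.2°) tan(+23.212°) = -0.2914, H₀ = 1.8665 rad.
Bracket: H₀ sin φ sin δ + cos φ cos δ sin H₀ = 1.8665×0.56208×0.39413 + 0.82708×0.91905×0.95659 = 0.413491 + 0.727131 = 1.140622.
Inverse-square distance factor (a/d)² = 1.0021² = 1.004204.
Q̄ = (S₀/π) × 1.004204 × [bracket] = (2369/π) × 1.004204 × 1.140622 = 863.7 W/m².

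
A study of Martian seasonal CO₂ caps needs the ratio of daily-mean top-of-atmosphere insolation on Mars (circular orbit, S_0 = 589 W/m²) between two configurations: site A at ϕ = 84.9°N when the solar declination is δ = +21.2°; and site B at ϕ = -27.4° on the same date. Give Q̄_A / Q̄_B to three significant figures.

— Configuration A (ϕ=+84.9°):
cos h₀ = −tan(+84.9°) tan(+21.200°) = -4.3460 ≤ −1 ⇒ polar day, h₀ = π.
Bracket: h₀ sin ϕ sin δ + cos ϕ cos δ sin h₀ = 3.1416×0.99604×0.36162 + 0.08889×0.93232×0.00000 = 1.131567 + 0.000000 = 1.131567.
Q̄ = (S_0/π) × [bracket] = (589/π) × 1.131567 = 212.15 W/m².
— Configuration B (ϕ=-27.4°):
cos h₀ = −tan(-27.4°) tan(+21.200°) = 0.2011, h₀ = 1.3684 rad.
Bracket: h₀ sin ϕ sin δ + cos ϕ cos δ sin h₀ = 1.3684×-0.46020×0.36162 + 0.88782×0.93232×0.97958 = -0.227726 + 0.810830 = 0.583104.
Q̄ = (S_0/π) × [bracket] = (589/π) × 0.583104 = 109.32 W/m².
Ratio Q̄_A / Q̄_B = 212.15 / 109.32 = 1.941.

Q̄_A / Q̄_B ≈ 1.94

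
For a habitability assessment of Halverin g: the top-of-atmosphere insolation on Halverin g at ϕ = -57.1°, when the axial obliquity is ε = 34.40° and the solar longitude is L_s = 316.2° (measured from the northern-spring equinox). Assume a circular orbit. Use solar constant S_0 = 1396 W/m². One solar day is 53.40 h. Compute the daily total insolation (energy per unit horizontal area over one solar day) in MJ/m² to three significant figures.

Solar declination: sin δ = sin ε · sin L_s = sin 34.40° × sin 316.2° = -0.39104, so δ = -23.019°.
cos h₀ = −tan(-57.1°) tan(-23.019°) = -0.6567, h₀ = 2.2873 rad.
Bracket: h₀ sin ϕ sin δ + cos ϕ cos δ sin h₀ = 2.2873×-0.83962×-0.39104 + 0.54317×0.92037×0.75411 = 0.750978 + 0.376993 = 1.127971.
Q̄ = (S_0/π) × [bracket] = (1396/π) × 1.127971 = 501.23 W/m².
Daily total = Q̄ × 53.40 h × 3600 s/h = 501.23 × 53.40 × 3600 / 10⁶ = 96.36 MJ/m².

96.4 MJ/m²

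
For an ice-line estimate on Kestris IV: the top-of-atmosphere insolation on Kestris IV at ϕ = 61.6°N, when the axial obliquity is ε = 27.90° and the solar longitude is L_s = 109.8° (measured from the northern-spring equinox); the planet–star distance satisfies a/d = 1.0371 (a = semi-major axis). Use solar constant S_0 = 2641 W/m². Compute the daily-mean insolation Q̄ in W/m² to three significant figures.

Solar declination: sin δ = sin ε · sin L_s = sin 27.90° × sin 109.8° = 0.44027, so δ = +26.121°.
cos h₀ = −tan(+61.6°) tan(+26.121°) = -0.9069, h₀ = 2.7066 rad.
Bracket: h₀ sin ϕ sin δ + cos ϕ cos δ sin h₀ = 2.7066×0.87965×0.44027 + 0.47562×0.89787×0.42140 = 1.048222 + 0.179957 = 1.228179.
Inverse-square distance factor (a/d)² = 1.0371² = 1.075576.
Q̄ = (S_0/π) × 1.075576 × [bracket] = (2641/π) × 1.075576 × 1.228179 = 1111 W/m².

Q̄ ≈ 1.11e+03 W/m²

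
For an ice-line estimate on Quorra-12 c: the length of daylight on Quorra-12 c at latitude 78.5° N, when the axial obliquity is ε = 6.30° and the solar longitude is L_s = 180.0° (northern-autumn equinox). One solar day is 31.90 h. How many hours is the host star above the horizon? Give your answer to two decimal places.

Solar declination: sin δ = sin ε · sin L_s = sin 6.30° × sin 180.0° = 0.00000, so δ = +0.000°.
cos h₀ = −tan ϕ · tan δ = −tan(+78.5°) × tan(+0.000°) = -0.0000, so h₀ = 1.5708 rad = 90.00°.
Daylight = 2h₀/(2π) × 31.90 h = (1.5708/π) × 31.90 = 15.95 h.

15.95 h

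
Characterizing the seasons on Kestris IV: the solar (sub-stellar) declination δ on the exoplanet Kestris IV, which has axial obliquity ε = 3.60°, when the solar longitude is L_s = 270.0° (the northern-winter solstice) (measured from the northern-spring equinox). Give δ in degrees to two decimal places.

δ = -3.60°

sin δ = sin ε · sin L_s = sin 3.60° × sin 270.0° = -0.062791.
δ = arcsin(-0.062791) = -3.60°.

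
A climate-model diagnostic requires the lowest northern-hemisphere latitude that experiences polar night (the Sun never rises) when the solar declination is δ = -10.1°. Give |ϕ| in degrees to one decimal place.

|ϕ| = 79.9°

Polar night requires cos h₀ = −tan ϕ tan δ ≥ 1, i.e. tan ϕ tan δ ≤ −1.
The boundary is |tan ϕ| · |tan δ| = 1, so |ϕ| = 90° − |δ| = 90° − 10.1° = 79.9° in the northern hemisphere.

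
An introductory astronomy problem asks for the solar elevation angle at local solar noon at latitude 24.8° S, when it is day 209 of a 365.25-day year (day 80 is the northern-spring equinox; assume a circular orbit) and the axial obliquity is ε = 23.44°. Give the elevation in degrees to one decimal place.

Solar longitude: L_s = 360° × (209 − 80)/365.25 = 127.146°.
sin δ = sin 23.44° × sin 127.146° = 0.31708, so δ = +18.486°.
At local noon the hour angle is zero, so the zenith angle equals |ϕ − δ| = |-24.8° − (+18.486°)| = 43.286°.
Elevation = 90° − 43.286° = 46.7°.

46.7°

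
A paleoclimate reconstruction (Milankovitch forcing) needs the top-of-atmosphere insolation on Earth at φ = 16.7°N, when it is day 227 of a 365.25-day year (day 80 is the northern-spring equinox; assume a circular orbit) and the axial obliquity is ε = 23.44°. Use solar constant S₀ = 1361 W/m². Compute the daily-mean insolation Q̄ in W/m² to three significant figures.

Q̄ ≈ 450 W/m²

Solar longitude: λ_s = 360° × (227 − 80)/365.25 = 144.887°.
sin δ = sin 23.44° × sin 144.887° = 0.22880, so δ = +13.227°.
cos H₀ = −tan(+16.7°) tan(+13.227°) = -0.0705, H₀ = 1.6414 rad.
Bracket: H₀ sin φ sin δ + cos φ cos δ sin H₀ = 1.6414×0.28736×0.22880 + 0.95782×0.97347×0.99751 = 0.107919 + 0.930087 = 1.038006.
Q̄ = (S₀/π) × [bracket] = (1361/π) × 1.038006 = 449.7 W/m².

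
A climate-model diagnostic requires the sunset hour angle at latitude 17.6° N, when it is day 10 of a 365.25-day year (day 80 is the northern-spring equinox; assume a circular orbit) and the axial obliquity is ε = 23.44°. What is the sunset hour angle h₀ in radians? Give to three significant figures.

h₀ = 1.44 rad

Solar longitude: L_s = 360° × (10 − 80)/365.25 = -68.994°, i.e. -68.994° + 360° = 291.006°.
sin δ = sin 23.44° × sin 291.006° = -0.37135, so δ = -21.799°.
cos h₀ = −tan ϕ · tan δ = −tan(+17.6°) × tan(-21.799°) = 0.1269, so h₀ = 1.4436 rad = 82.71°.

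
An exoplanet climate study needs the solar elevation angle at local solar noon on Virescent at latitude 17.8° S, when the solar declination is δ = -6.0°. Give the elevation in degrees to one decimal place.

78.2°

At local noon the hour angle is zero, so the zenith angle equals |φ − δ| = |-17.8° − (-6.000°)| = 11.800°.
Elevation = 90° − 11.800° = 78.2°.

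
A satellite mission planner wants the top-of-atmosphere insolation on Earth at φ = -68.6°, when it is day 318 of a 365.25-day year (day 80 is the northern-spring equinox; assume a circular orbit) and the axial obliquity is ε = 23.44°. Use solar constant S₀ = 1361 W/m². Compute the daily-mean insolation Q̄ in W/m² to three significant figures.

Solar longitude: λ_s = 360° × (318 − 80)/365.25 = 234.579°.
sin δ = sin 23.44° × sin 234.579° = -0.32416, so δ = -18.915°.
cos H₀ = −tan(-68.6°) tan(-18.915°) = -0.8744, H₀ = 2.6350 rad.
Bracket: H₀ sin φ sin δ + cos φ cos δ sin H₀ = 2.6350×-0.93106×-0.32416 + 0.36488×0.94600×0.48523 = 0.795276 + 0.167490 = 0.962766.
Q̄ = (S₀/π) × [bracket] = (1361/π) × 0.962766 = 417.1 W/m².

Q̄ ≈ 417 W/m²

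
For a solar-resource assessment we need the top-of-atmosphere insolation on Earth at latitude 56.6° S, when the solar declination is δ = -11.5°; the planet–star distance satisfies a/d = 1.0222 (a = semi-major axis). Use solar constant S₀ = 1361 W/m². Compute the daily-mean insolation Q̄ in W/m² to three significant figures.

Q̄ ≈ 374 W/m²

cos H₀ = −tan(-56.6°) tan(-11.500°) = -0.3086, H₀ = 1.8845 rad.
Bracket: H₀ sin φ sin δ + cos φ cos δ sin H₀ = 1.8845×-0.83485×-0.19937 + 0.55048×0.97992×0.95121 = 0.313664 + 0.513108 = 0.826772.
Inverse-square distance factor (a/d)² = 1.0222² = 1.044893.
Q̄ = (S₀/π) × 1.044893 × [bracket] = (1361/π) × 1.044893 × 0.826772 = 374.3 W/m².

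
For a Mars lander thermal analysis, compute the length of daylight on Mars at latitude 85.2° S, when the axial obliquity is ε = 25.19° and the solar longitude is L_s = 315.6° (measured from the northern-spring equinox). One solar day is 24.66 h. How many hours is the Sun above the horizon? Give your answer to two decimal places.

24.66 h

Solar declination: sin δ = sin ε · sin L_s = sin 25.19° × sin 315.6° = -0.29779, so δ = -17.325°.
Sunrise equation: cos h₀ = −tan ϕ · tan δ = -3.7148 ≤ −1, so the Sun never sets (polar day) and h₀ = π.
Daylight = 2h₀/(2π) × 24.66 h = (3.1416/π) × 24.66 = 24.66 h.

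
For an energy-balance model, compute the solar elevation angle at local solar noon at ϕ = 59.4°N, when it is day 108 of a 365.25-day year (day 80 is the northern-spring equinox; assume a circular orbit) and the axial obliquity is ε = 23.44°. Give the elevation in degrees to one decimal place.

Solar longitude: L_s = 360° × (108 − 80)/365.25 = 27.598°.
sin δ = sin 23.44° × sin 27.598° = 0.18428, so δ = +10.619°.
At local noon the hour angle is zero, so the zenith angle equals |ϕ − δ| = |+59.4° − (+10.619°)| = 48.781°.
Elevation = 90° − 48.781° = 41.2°.

41.2°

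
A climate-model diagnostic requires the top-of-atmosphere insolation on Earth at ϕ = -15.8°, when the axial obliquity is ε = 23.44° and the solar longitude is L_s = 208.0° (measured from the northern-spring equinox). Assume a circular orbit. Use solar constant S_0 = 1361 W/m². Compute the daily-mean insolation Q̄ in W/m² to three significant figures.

Q̄ ≈ 445 W/m²

Solar declination: sin δ = sin ε · sin L_s = sin 23.44° × sin 208.0° = -0.18675, so δ = -10.763°.
cos h₀ = −tan(-15.8°) tan(-10.763°) = -0.0538, h₀ = 1.6246 rad.
Bracket: h₀ sin ϕ sin δ + cos ϕ cos δ sin h₀ = 1.6246×-0.27228×-0.18675 + 0.96222×0.98241×0.99855 = 0.082608 + 0.943924 = 1.026532.
Q̄ = (S_0/π) × [bracket] = (1361/π) × 1.026532 = 444.7 W/m².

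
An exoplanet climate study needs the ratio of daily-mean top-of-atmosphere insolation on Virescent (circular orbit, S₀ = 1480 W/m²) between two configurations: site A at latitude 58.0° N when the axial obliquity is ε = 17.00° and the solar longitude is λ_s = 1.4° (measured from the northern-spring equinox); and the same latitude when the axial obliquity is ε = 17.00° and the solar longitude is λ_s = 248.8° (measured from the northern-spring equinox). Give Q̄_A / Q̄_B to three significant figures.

Q̄_A / Q̄_B ≈ 2.70

— Configuration A (φ=+58.0°):
Solar declination: sin δ = sin ε · sin λ_s = sin 17.00° × sin 1.4° = 0.00714, so δ = +0.409°.
cos H₀ = −tan(+58.0°) tan(+0.409°) = -0.0114, H₀ = 1.5822 rad.
Bracket: H₀ sin φ sin δ + cos φ cos δ sin H₀ = 1.5822×0.84805×0.00714 + 0.52992×0.99997×0.99993 = 0.009580 + 0.529867 = 0.539447.
Q̄ = (S₀/π) × [bracket] = (1480/π) × 0.539447 = 254.13 W/m².
— Configuration B (φ=+58.0°):
Solar declination: sin δ = sin ε · sin λ_s = sin 17.00° × sin 248.8° = -0.27259, so δ = -15.818°.
cos H₀ = −tan(+58.0°) tan(-15.818°) = 0.4534, H₀ = 1.1002 rad.
Bracket: H₀ sin φ sin δ + cos φ cos δ sin H₀ = 1.1002×0.84805×-0.27259 + 0.52992×0.96213×0.89131 = -0.254333 + 0.454436 = 0.200103.
Q̄ = (S₀/π) × [bracket] = (1480/π) × 0.200103 = 94.268 W/m².
Ratio Q̄_A / Q̄_B = 254.13 / 94.268 = 2.696.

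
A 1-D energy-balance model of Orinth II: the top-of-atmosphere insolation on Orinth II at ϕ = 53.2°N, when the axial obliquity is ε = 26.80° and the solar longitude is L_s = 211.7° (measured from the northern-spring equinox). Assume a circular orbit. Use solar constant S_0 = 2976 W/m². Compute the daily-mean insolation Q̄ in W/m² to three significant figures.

Q̄ ≈ 299 W/m²

Solar declination: sin δ = sin ε · sin L_s = sin 26.80° × sin 211.7° = -0.23692, so δ = -13.705°.
cos h₀ = −tan(+53.2°) tan(-13.705°) = 0.3260, h₀ = 1.2387 rad.
Bracket: h₀ sin ϕ sin δ + cos ϕ cos δ sin h₀ = 1.2387×0.80073×-0.23692 + 0.59902×0.97153×0.94538 = -0.234992 + 0.550179 = 0.315187.
Q̄ = (S_0/π) × [bracket] = (2976/π) × 0.315187 = 298.6 W/m².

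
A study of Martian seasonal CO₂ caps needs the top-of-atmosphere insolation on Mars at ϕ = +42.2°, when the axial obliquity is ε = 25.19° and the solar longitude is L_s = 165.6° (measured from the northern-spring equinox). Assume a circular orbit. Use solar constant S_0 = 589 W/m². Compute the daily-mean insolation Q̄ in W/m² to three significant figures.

Q̄ ≈ 160 W/m²

Solar declination: sin δ = sin ε · sin L_s = sin 25.19° × sin 165.6° = 0.10585, so δ = +6.076°.
cos h₀ = −tan(+42.2°) tan(+6.076°) = -0.0965, h₀ = 1.6675 rad.
Bracket: h₀ sin ϕ sin δ + cos ϕ cos δ sin h₀ = 1.6675×0.67172×0.10585 + 0.74080×0.99438×0.99533 = 0.118562 + 0.733197 = 0.851759.
Q̄ = (S_0/π) × [bracket] = (589/π) × 0.851759 = 159.7 W/m².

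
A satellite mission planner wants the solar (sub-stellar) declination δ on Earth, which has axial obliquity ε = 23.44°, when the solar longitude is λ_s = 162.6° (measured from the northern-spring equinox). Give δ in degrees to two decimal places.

δ = +6.83°

sin δ = sin ε · sin λ_s = sin 23.44° × sin 162.6° = 0.118955.
δ = arcsin(0.118955) = +6.83°.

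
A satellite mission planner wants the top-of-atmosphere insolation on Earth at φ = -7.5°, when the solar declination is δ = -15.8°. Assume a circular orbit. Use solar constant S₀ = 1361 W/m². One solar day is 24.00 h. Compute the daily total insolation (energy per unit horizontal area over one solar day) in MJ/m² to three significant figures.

cos H₀ = −tan(-7.5°) tan(-15.800°) = -0.0373, H₀ = 1.6081 rad.
Bracket: H₀ sin φ sin δ + cos φ cos δ sin H₀ = 1.6081×-0.13053×-0.27228 + 0.99144×0.96222×0.99931 = 0.057153 + 0.953325 = 1.010478.
Q̄ = (S₀/π) × [bracket] = (1361/π) × 1.010478 = 437.76 W/m².
Daily total = Q̄ × 24.00 h × 3600 s/h = 437.76 × 24.00 × 3600 / 10⁶ = 37.82 MJ/m².

37.8 MJ/m²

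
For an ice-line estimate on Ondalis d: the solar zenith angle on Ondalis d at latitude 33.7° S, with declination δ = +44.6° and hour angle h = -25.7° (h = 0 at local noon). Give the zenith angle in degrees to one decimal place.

θ_z = 81.7°

cos θ_z = sin φ sin δ + cos φ cos δ cos h = -0.389586 + 0.533774 = 0.144188.
θ_z = arccos(0.144188) = 81.7°.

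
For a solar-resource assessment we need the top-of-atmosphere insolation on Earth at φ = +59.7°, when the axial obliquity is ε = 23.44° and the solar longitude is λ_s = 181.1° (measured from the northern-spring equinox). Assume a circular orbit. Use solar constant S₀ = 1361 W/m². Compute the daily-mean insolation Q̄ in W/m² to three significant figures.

Solar declination: sin δ = sin ε · sin λ_s = sin 23.44° × sin 181.1° = -0.00764, so δ = -0.438°.
cos H₀ = −tan(+59.7°) tan(-0.438°) = 0.0131, H₀ = 1.5577 rad.
Bracket: H₀ sin φ sin δ + cos φ cos δ sin H₀ = 1.5577×0.86340×-0.00764 + 0.50453×0.99997×0.99991 = -0.010275 + 0.504469 = 0.494194.
Q̄ = (S₀/π) × [bracket] = (1361/π) × 0.494194 = 214.1 W/m².

Q̄ ≈ 214 W/m²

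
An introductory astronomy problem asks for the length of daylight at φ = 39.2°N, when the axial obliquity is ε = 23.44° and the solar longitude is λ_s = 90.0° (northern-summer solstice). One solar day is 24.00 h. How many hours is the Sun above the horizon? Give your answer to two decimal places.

14.76 h

Solar declination: sin δ = sin ε · sin λ_s = sin 23.44° × sin 90.0° = 0.39779, so δ = +23.440°.
cos H₀ = −tan φ · tan δ = −tan(+39.2°) × tan(+23.440°) = -0.3536, so H₀ = 1.9322 rad = 110.71°.
Daylight = 2H₀/(2π) × 24.00 h = (1.9322/π) × 24.00 = 14.76 h.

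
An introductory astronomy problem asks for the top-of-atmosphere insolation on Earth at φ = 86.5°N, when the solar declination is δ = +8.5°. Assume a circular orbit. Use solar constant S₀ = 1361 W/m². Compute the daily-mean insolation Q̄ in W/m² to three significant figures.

Q̄ ≈ 201 W/m²

cos H₀ = −tan(+86.5°) tan(+8.500°) = -2.4435 ≤ −1 ⇒ polar day, H₀ = π.
Bracket: H₀ sin φ sin δ + cos φ cos δ sin H₀ = 3.1416×0.99813×0.14781 + 0.06105×0.98902×0.00000 = 0.463492 + 0.000000 = 0.463492.
Q̄ = (S₀/π) × [bracket] = (1361/π) × 0.463492 = 200.8 W/m².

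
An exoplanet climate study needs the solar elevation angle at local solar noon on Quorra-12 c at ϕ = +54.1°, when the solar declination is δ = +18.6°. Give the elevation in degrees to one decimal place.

54.5°

At local noon the hour angle is zero, so the zenith angle equals |ϕ − δ| = |+54.1° − (+18.600°)| = 35.500°.
Elevation = 90° − 35.500° = 54.5°.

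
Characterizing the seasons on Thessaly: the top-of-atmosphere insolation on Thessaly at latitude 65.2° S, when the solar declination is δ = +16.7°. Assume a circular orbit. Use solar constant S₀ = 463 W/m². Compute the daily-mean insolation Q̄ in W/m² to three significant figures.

Q̄ ≈ 11.8 W/m²

cos H₀ = −tan(-65.2°) tan(+16.700°) = 0.6493, H₀ = 0.8641 rad.
Bracket: H₀ sin φ sin δ + cos φ cos δ sin H₀ = 0.8641×-0.90778×0.28736 + 0.41945×0.95782×0.76054 = -0.225409 + 0.305553 = 0.080144.
Q̄ = (S₀/π) × [bracket] = (463/π) × 0.080144 = 11.81 W/m².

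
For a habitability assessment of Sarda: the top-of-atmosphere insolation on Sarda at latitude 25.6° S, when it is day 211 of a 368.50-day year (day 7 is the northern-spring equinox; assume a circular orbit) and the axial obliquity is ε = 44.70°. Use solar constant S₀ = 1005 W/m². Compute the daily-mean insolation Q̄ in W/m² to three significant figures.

Q̄ ≈ 333 W/m²

Solar longitude: λ_s = 360° × (211 − 7)/368.50 = 199.294°.
sin δ = sin 44.70° × sin 199.294° = -0.23242, so δ = -13.439°.
cos H₀ = −tan(-25.6°) tan(-13.439°) = -0.1145, H₀ = 1.6855 rad.
Bracket: H₀ sin φ sin δ + cos φ cos δ sin H₀ = 1.6855×-0.43209×-0.23242 + 0.90183×0.97262×0.99342 = 0.169269 + 0.871366 = 1.040635.
Q̄ = (S₀/π) × [bracket] = (1005/π) × 1.040635 = 332.9 W/m².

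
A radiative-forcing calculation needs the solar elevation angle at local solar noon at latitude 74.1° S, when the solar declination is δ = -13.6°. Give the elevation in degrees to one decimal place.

At local noon the hour angle is zero, so the zenith angle equals |φ − δ| = |-74.1° − (-13.600°)| = 60.500°.
Elevation = 90° − 60.500° = 29.5°.

29.5°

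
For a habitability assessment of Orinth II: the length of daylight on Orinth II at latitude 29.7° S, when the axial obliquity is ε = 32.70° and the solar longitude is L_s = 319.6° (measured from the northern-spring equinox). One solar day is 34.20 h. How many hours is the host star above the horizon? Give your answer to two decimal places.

19.44 h

Solar declination: sin δ = sin ε · sin L_s = sin 32.70° × sin 319.6° = -0.35014, so δ = -20.496°.
cos h₀ = −tan ϕ · tan δ = −tan(-29.7°) × tan(-20.496°) = -0.2132, so h₀ = 1.7857 rad = 102.31°.
Daylight = 2h₀/(2π) × 34.20 h = (1.7857/π) × 34.20 = 19.44 h.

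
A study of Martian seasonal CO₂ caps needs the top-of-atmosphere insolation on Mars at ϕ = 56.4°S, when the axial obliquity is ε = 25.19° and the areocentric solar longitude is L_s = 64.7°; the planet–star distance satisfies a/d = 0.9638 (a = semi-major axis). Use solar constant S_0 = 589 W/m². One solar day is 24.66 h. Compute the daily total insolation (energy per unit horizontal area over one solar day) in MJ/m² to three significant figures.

1.73 MJ/m²

sin δ = sin 25.19° × sin 64.7° = 0.38480, so δ = +22.631°.
cos h₀ = −tan(-56.4°) tan(+22.631°) = 0.6275, h₀ = 0.8925 rad.
Bracket: h₀ sin ϕ sin δ + cos ϕ cos δ sin h₀ = 0.8925×-0.83292×0.38480 + 0.55339×0.92300×0.77863 = -0.286053 + 0.397708 = 0.111655.
Inverse-square distance factor (a/d)² = 0.9638² = 0.928910.
Q̄ = (S_0/π) × 0.928910 × [bracket] = (589/π) × 0.928910 × 0.111655 = 19.445 W/m².
Daily total = Q̄ × 24.66 h × 3600 s/h = 19.445 × 24.66 × 3600 / 10⁶ = 1.726 MJ/m².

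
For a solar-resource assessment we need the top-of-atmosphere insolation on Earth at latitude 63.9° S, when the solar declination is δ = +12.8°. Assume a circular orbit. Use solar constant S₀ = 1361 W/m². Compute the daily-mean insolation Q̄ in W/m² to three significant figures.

Q̄ ≈ 70.8 W/m²

cos H₀ = −tan(-63.9°) tan(+12.800°) = 0.4638, H₀ = 1.0886 rad.
Bracket: H₀ sin φ sin δ + cos φ cos δ sin H₀ = 1.0886×-0.89803×0.22155 + 0.43994×0.97515×0.88596 = -0.216586 + 0.380083 = 0.163497.
Q̄ = (S₀/π) × [bracket] = (1361/π) × 0.163497 = 70.83 W/m².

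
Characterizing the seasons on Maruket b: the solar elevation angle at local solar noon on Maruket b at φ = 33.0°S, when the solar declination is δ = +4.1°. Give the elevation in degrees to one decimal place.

52.9°

At local noon the hour angle is zero, so the zenith angle equals |φ − δ| = |-33.0° − (+4.100°)| = 37.100°.
Elevation = 90° − 37.100° = 52.9°.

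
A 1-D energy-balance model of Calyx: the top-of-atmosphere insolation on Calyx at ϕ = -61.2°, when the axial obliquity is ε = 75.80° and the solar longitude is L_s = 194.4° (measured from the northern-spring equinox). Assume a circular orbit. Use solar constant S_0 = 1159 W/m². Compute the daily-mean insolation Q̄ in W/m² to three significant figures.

Solar declination: sin δ = sin ε · sin L_s = sin 75.80° × sin 194.4° = -0.24109, so δ = -13.951°.
cos h₀ = −tan(-61.2°) tan(-13.951°) = -0.4519, h₀ = 2.0397 rad.
Bracket: h₀ sin ϕ sin δ + cos ϕ cos δ sin h₀ = 2.0397×-0.87631×-0.24109 + 0.48175×0.97050×0.89208 = 0.430927 + 0.417082 = 0.848009.
Q̄ = (S_0/π) × [bracket] = (1159/π) × 0.848009 = 312.8 W/m².

Q̄ ≈ 313 W/m²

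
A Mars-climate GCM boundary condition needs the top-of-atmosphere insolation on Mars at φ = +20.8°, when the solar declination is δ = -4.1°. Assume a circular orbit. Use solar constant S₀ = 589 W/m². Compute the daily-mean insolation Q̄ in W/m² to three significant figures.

Q̄ ≈ 167 W/m²

cos H₀ = −tan(+20.8°) tan(-4.100°) = 0.0272, H₀ = 1.5436 rad.
Bracket: H₀ sin φ sin δ + cos φ cos δ sin H₀ = 1.5436×0.35511×-0.07150 + 0.93483×0.99744×0.99963 = -0.039193 + 0.932092 = 0.892899.
Q̄ = (S₀/π) × [bracket] = (589/π) × 0.892899 = 167.4 W/m².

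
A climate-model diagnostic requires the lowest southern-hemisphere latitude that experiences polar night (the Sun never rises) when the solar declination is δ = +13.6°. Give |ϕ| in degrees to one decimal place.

|ϕ| = 76.4°

Polar night requires cos h₀ = −tan ϕ tan δ ≥ 1, i.e. tan ϕ tan δ ≤ −1.
The boundary is |tan ϕ| · |tan δ| = 1, so |ϕ| = 90° − |δ| = 90° − 13.6° = 76.4° in the southern hemisphere.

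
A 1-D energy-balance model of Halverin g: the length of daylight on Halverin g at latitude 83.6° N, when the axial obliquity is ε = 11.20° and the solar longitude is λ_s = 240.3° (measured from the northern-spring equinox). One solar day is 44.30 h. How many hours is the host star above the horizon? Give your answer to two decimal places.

0.00 h

Solar declination: sin δ = sin ε · sin λ_s = sin 11.20° × sin 240.3° = -0.16872, so δ = -9.713°.
cos H₀ = −tan φ · tan δ = 1.5260 ≥ 1, so the host star never rises (polar night) and H₀ = 0.
Daylight = 2H₀/(2π) × 44.30 h = (0.0000/π) × 44.30 = 0.00 h.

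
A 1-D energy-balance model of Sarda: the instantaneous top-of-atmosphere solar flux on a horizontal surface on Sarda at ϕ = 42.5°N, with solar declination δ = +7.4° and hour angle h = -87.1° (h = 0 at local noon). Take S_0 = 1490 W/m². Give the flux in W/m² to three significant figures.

185 W/m²

cos θ_z = sin ϕ sin δ + cos ϕ cos δ cos h = 0.087013 + 0.036990 = 0.124003.
Flux = S_0 · cos θ_z = 1490 × 0.124003 = 184.8 W/m².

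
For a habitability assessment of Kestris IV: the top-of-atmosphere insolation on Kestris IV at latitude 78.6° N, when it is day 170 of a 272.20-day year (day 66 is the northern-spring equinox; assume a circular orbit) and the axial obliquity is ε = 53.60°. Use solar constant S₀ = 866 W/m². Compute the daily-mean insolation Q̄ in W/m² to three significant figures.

Q̄ ≈ 461 W/m²

Solar longitude: λ_s = 360° × (170 − 66)/272.20 = 137.546°.
sin δ = sin 53.60° × sin 137.546° = 0.54330, so δ = +32.909°.
cos H₀ = −tan(+78.6°) tan(+32.909°) = -3.2095 ≤ −1 ⇒ polar day, H₀ = π.
Bracket: H₀ sin φ sin δ + cos φ cos δ sin H₀ = 3.1416×0.98027×0.54330 + 0.19766×0.83954×0.00000 = 1.673155 + 0.000000 = 1.673155.
Q̄ = (S₀/π) × [bracket] = (866/π) × 1.673155 = 461.2 W/m².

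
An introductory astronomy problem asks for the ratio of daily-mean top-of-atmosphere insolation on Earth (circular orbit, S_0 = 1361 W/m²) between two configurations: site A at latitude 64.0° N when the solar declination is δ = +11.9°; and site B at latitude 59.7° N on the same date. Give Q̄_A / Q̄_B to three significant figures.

Q̄_A / Q̄_B ≈ 0.944

— Configuration A (ϕ=+64.0°):
cos h₀ = −tan(+64.0°) tan(+11.900°) = -0.4321, h₀ = 2.0176 rad.
Bracket: h₀ sin ϕ sin δ + cos ϕ cos δ sin h₀ = 2.0176×0.89879×0.20620 + 0.43837×0.97851×0.90184 = 0.373923 + 0.386844 = 0.760767.
Q̄ = (S_0/π) × [bracket] = (1361/π) × 0.760767 = 329.58 W/m².
— Configuration B (ϕ=+59.7°):
cos h₀ = −tan(+59.7°) tan(+11.900°) = -0.3606, h₀ = 1.9397 rad.
Bracket: h₀ sin ϕ sin δ + cos ϕ cos δ sin h₀ = 1.9397×0.86340×0.20620 + 0.50453×0.97851×0.93271 = 0.345331 + 0.460467 = 0.805798.
Q̄ = (S_0/π) × [bracket] = (1361/π) × 0.805798 = 349.09 W/m².
Ratio Q̄_A / Q̄_B = 329.58 / 349.09 = 0.9441.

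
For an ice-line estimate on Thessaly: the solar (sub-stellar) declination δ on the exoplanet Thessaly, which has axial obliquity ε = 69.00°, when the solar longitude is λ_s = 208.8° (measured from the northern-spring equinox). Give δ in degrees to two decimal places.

sin δ = sin ε · sin λ_s = sin 69.00° × sin 208.8° = -0.449756.
δ = arcsin(-0.449756) = -26.73°.

δ = -26.73°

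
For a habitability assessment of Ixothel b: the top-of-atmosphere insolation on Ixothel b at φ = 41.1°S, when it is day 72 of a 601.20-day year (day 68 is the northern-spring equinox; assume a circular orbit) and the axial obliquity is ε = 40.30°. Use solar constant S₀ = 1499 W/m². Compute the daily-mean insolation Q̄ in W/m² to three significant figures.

Solar longitude: λ_s = 360° × (72 − 68)/601.20 = 2.395°.
sin δ = sin 40.30° × sin 2.395° = 0.02703, so δ = +1.549°.
cos H₀ = −tan(-41.1°) tan(+1.549°) = 0.0236, H₀ = 1.5472 rad.
Bracket: H₀ sin φ sin δ + cos φ cos δ sin H₀ = 1.5472×-0.65738×0.02703 + 0.75356×0.99963×0.99972 = -0.027492 + 0.753070 = 0.725578.
Q̄ = (S₀/π) × [bracket] = (1499/π) × 0.725578 = 346.2 W/m².

Q̄ ≈ 346 W/m²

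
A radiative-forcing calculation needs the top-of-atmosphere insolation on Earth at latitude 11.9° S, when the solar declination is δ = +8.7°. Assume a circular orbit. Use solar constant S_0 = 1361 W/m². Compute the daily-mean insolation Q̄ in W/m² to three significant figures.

Q̄ ≈ 398 W/m²

cos h₀ = −tan(-11.9°) tan(+8.700°) = 0.0322, h₀ = 1.5385 rad.
Bracket: h₀ sin ϕ sin δ + cos ϕ cos δ sin h₀ = 1.5385×-0.20620×0.15126 + 0.97851×0.98849×0.99948 = -0.047986 + 0.966744 = 0.918758.
Q̄ = (S_0/π) × [bracket] = (1361/π) × 0.918758 = 398.0 W/m².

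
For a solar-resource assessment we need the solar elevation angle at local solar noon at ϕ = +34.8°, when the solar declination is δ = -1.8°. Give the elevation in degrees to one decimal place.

53.4°

At local noon the hour angle is zero, so the zenith angle equals |ϕ − δ| = |+34.8° − (-1.800°)| = 36.600°.
Elevation = 90° − 36.600° = 53.4°.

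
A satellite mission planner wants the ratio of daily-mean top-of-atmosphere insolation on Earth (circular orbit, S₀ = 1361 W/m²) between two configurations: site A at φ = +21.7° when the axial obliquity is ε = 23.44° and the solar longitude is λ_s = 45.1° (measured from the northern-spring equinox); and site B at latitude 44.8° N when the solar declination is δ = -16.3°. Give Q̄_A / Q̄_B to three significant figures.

Q̄_A / Q̄_B ≈ 2.66

— Configuration A (φ=+21.7°):
Solar declination: sin δ = sin ε · sin λ_s = sin 23.44° × sin 45.1° = 0.28177, so δ = +16.366°.
cos H₀ = −tan(+21.7°) tan(+16.366°) = -0.1169, H₀ = 1.6879 rad.
Bracket: H₀ sin φ sin δ + cos φ cos δ sin H₀ = 1.6879×0.36975×0.28177 + 0.92913×0.95948×0.99315 = 0.175853 + 0.885375 = 1.061228.
Q̄ = (S₀/π) × [bracket] = (1361/π) × 1.061228 = 459.74 W/m².
— Configuration B (φ=+44.8°):
cos H₀ = −tan(+44.8°) tan(-16.300°) = 0.2904, H₀ = 1.2762 rad.
Bracket: H₀ sin φ sin δ + cos φ cos δ sin H₀ = 1.2762×0.70463×-0.28067 + 0.70957×0.95981×0.95691 = -0.252392 + 0.651706 = 0.399314.
Q̄ = (S₀/π) × [bracket] = (1361/π) × 0.399314 = 172.99 W/m².
Ratio Q̄_A / Q̄_B = 459.74 / 172.99 = 2.658.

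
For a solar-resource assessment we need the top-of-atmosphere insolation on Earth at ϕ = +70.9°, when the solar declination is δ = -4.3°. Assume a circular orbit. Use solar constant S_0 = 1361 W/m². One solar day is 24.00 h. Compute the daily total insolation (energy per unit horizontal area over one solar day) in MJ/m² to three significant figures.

cos h₀ = −tan(+70.9°) tan(-4.300°) = 0.2171, h₀ = 1.3519 rad.
Bracket: h₀ sin ϕ sin δ + cos ϕ cos δ sin h₀ = 1.3519×0.94495×-0.07498 + 0.32722×0.99719×0.97614 = -0.095785 + 0.318515 = 0.222730.
Q̄ = (S_0/π) × [bracket] = (1361/π) × 0.222730 = 96.491 W/m².
Daily total = Q̄ × 24.00 h × 3600 s/h = 96.491 × 24.00 × 3600 / 10⁶ = 8.337 MJ/m².

8.34 MJ/m²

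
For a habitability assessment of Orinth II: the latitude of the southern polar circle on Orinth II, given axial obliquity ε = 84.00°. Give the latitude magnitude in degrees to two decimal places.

The polar circle is the lowest latitude that experiences at least one full rotation of continuous darkness at the northern-summer solstice; it lies at |ϕ| = 90° − ε = 90° − 84.00° = 6.00°.

6.00°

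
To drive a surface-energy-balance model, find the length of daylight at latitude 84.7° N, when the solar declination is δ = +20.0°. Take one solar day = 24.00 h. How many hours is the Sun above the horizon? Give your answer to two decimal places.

24.00 h

Sunrise equation: cos H₀ = −tan φ · tan δ = -3.9235 ≤ −1, so the Sun never sets (polar day) and H₀ = π.
Daylight = 2H₀/(2π) × 24.00 h = (3.1416/π) × 24.00 = 24.00 h.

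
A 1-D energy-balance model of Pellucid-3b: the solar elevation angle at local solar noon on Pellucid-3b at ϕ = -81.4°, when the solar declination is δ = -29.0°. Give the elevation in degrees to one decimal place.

37.6°

At local noon the hour angle is zero, so the zenith angle equals |ϕ − δ| = |-81.4° − (-29.000°)| = 52.400°.
Elevation = 90° − 52.400° = 37.6°.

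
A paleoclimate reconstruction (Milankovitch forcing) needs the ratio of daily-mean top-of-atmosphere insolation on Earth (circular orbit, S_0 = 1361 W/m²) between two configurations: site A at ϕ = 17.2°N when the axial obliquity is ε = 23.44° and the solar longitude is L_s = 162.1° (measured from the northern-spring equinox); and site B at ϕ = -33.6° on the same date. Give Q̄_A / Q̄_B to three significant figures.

— Configuration A (ϕ=+17.2°):
Solar declination: sin δ = sin ε · sin L_s = sin 23.44° × sin 162.1° = 0.12226, so δ = +7.023°.
cos h₀ = −tan(+17.2°) tan(+7.023°) = -0.0381, h₀ = 1.6089 rad.
Bracket: h₀ sin ϕ sin δ + cos ϕ cos δ sin h₀ = 1.6089×0.29571×0.12226 + 0.95528×0.99250×0.99927 = 0.058167 + 0.947423 = 1.005590.
Q̄ = (S_0/π) × [bracket] = (1361/π) × 1.005590 = 435.64 W/m².
— Configuration B (ϕ=-33.6°):
cos h₀ = −tan(-33.6°) tan(+7.023°) = 0.0818, h₀ = 1.4889 rad.
Bracket: h₀ sin ϕ sin δ + cos ϕ cos δ sin h₀ = 1.4889×-0.55339×0.12226 + 0.83292×0.99250×0.99665 = -0.100735 + 0.823904 = 0.723169.
Q̄ = (S_0/π) × [bracket] = (1361/π) × 0.723169 = 313.29 W/m².
Ratio Q̄_A / Q̄_B = 435.64 / 313.29 = 1.391.

Q̄_A / Q̄_B ≈ 1.39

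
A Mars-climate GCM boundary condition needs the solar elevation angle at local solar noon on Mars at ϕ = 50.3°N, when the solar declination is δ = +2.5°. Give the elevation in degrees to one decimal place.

42.2°

At local noon the hour angle is zero, so the zenith angle equals |ϕ − δ| = |+50.3° − (+2.500°)| = 47.800°.
Elevation = 90° − 47.800° = 42.2°.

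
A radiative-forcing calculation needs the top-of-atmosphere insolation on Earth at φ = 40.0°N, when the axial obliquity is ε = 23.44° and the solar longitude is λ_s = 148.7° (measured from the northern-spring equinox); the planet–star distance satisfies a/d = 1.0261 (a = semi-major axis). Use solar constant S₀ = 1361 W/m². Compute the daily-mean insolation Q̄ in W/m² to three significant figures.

Q̄ ≈ 442 W/m²

Solar declination: sin δ = sin ε · sin λ_s = sin 23.44° × sin 148.7° = 0.20666, so δ = +11.927°.
cos H₀ = −tan(+40.0°) tan(+11.927°) = -0.1772, H₀ = 1.7490 rad.
Bracket: H₀ sin φ sin δ + cos φ cos δ sin H₀ = 1.7490×0.64279×0.20666 + 0.76604×0.97841×0.98417 = 0.232335 + 0.737637 = 0.969972.
Inverse-square distance factor (a/d)² = 1.0261² = 1.052881.
Q̄ = (S₀/π) × 1.052881 × [bracket] = (1361/π) × 1.052881 × 0.969972 = 442.4 W/m².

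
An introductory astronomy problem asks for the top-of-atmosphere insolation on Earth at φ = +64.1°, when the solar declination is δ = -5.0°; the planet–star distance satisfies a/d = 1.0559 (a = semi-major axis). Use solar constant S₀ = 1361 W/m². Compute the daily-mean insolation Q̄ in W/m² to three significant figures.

cos H₀ = −tan(+64.1°) tan(-5.000°) = 0.1802, H₀ = 1.3896 rad.
Bracket: H₀ sin φ sin δ + cos φ cos δ sin H₀ = 1.3896×0.89956×-0.08716 + 0.43680×0.99619×0.98363 = -0.108952 + 0.428013 = 0.319061.
Inverse-square distance factor (a/d)² = 1.0559² = 1.114925.
Q̄ = (S₀/π) × 1.114925 × [bracket] = (1361/π) × 1.114925 × 0.319061 = 154.1 W/m².

Q̄ ≈ 154 W/m²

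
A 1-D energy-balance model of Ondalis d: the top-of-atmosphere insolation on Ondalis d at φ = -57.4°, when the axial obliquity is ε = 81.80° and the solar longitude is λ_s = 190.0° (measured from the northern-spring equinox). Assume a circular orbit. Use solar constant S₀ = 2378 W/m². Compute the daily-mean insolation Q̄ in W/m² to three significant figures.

Q̄ ≈ 589 W/m²

Solar declination: sin δ = sin ε · sin λ_s = sin 81.80° × sin 190.0° = -0.17187, so δ = -9.897°.
cos H₀ = −tan(-57.4°) tan(-9.897°) = -0.2728, H₀ = 1.8471 rad.
Bracket: H₀ sin φ sin δ + cos φ cos δ sin H₀ = 1.8471×-0.84245×-0.17187 + 0.53877×0.98512×0.96207 = 0.267445 + 0.510622 = 0.778067.
Q̄ = (S₀/π) × [bracket] = (2378/π) × 0.778067 = 589.0 W/m².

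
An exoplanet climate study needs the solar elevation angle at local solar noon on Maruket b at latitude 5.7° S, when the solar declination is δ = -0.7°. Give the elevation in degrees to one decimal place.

85.0°

At local noon the hour angle is zero, so the zenith angle equals |φ − δ| = |-5.7° − (-0.700°)| = 5.000°.
Elevation = 90° − 5.000° = 85.0°.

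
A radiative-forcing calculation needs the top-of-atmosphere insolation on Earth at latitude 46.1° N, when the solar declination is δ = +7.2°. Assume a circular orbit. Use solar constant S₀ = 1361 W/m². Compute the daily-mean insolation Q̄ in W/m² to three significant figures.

cos H₀ = −tan(+46.1°) tan(+7.200°) = -0.1313, H₀ = 1.7025 rad.
Bracket: H₀ sin φ sin δ + cos φ cos δ sin H₀ = 1.7025×0.72055×0.12533 + 0.69340×0.99211×0.99135 = 0.153747 + 0.681978 = 0.835725.
Q̄ = (S₀/π) × [bracket] = (1361/π) × 0.835725 = 362.1 W/m².

Q̄ ≈ 362 W/m²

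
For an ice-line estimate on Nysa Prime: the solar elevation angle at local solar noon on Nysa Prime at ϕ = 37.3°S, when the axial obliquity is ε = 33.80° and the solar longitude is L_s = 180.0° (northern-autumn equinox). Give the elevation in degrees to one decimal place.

52.7°

Solar declination: sin δ = sin ε · sin L_s = sin 33.80° × sin 180.0° = 0.00000, so δ = +0.000°.
At local noon the hour angle is zero, so the zenith angle equals |ϕ − δ| = |-37.3° − (+0.000°)| = 37.300°.
Elevation = 90° − 37.300° = 52.7°.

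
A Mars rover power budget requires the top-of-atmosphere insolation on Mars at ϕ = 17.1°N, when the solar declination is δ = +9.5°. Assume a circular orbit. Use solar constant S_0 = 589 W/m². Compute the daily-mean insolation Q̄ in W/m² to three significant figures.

cos h₀ = −tan(+17.1°) tan(+9.500°) = -0.0515, h₀ = 1.6223 rad.
Bracket: h₀ sin ϕ sin δ + cos ϕ cos δ sin h₀ = 1.6223×0.29404×0.16505 + 0.95579×0.98629×0.99867 = 0.078732 + 0.941432 = 1.020164.
Q̄ = (S_0/π) × [bracket] = (589/π) × 1.020164 = 191.3 W/m².

Q̄ ≈ 191 W/m²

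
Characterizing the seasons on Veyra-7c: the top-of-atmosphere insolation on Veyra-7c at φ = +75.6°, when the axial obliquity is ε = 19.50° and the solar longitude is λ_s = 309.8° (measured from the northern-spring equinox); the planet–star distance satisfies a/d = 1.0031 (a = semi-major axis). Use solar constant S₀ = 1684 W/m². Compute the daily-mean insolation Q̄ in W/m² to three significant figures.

Q̄ ≈ 0.00 W/m²

Solar declination: sin δ = sin ε · sin λ_s = sin 19.50° × sin 309.8° = -0.25646, so δ = -14.860°.
cos H₀ = −tan(+75.6°) tan(-14.860°) = 1.0334 ≥ 1 ⇒ polar night, H₀ = 0 and Q̄ = 0.
Inverse-square distance factor (a/d)² = 1.0031² = 1.006210.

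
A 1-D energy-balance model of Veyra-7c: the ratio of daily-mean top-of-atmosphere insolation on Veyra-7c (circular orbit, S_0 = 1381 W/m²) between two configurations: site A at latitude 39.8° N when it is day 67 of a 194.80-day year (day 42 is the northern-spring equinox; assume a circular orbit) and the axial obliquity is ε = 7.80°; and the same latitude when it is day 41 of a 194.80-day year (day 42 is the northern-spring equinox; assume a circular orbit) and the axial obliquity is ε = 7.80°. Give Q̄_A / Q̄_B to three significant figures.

Q̄_A / Q̄_B ≈ 1.13

— Configuration A (ϕ=+39.8°):
Solar longitude: L_s = 360° × (67 − 42)/194.80 = 46.201°.
sin δ = sin 7.80° × sin 46.201° = 0.09796, so δ = +5.621°.
cos h₀ = −tan(+39.8°) tan(+5.621°) = -0.0820, h₀ = 1.6529 rad.
Bracket: h₀ sin ϕ sin δ + cos ϕ cos δ sin h₀ = 1.6529×0.64011×0.09796 + 0.76828×0.99519×0.99663 = 0.103645 + 0.762008 = 0.865653.
Q̄ = (S_0/π) × [bracket] = (1381/π) × 0.865653 = 380.53 W/m².
— Configuration B (ϕ=+39.8°):
Solar longitude: L_s = 360° × (41 − 42)/194.80 = -1.848°, i.e. -1.848° + 360° = 358.152°.
sin δ = sin 7.80° × sin 358.152° = -0.00438, so δ = -0.251°.
cos h₀ = −tan(+39.8°) tan(-0.251°) = 0.0036, h₀ = 1.5671 rad.
Bracket: h₀ sin ϕ sin δ + cos ϕ cos δ sin h₀ = 1.5671×0.64011×-0.00438 + 0.76828×0.99999×0.99999 = -0.004394 + 0.768265 = 0.763871.
Q̄ = (S_0/π) × [bracket] = (1381/π) × 0.763871 = 335.79 W/m².
Ratio Q̄_A / Q̄_B = 380.53 / 335.79 = 1.133.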